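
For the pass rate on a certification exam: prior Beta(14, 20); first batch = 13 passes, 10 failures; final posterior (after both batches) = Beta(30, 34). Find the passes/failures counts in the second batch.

3 passes and 4 failures

Sequential conjugate updates are equivalent to a single update on the pooled data, so total successes = posterior α − prior α and total failures = posterior β − prior β.
Total across both batches: 30−14=16 passes, 34−20=14 failures.
Subtract the first batch: 16−13=3 passes and 14−10=4 failures.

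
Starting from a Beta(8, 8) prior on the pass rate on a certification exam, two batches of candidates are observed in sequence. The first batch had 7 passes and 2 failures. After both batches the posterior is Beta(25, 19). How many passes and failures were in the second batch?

Because Beta–binomial updating is additive in the counts, the combined data contributed (α_post−α_prior, β_post−β_prior) successes and failures.
Total across both batches: 25−8=17 passes, 19−8=11 failures.
Subtract the first batch: 17−7=10 passes and 11−2=9 failures.

10 passes and 9 failures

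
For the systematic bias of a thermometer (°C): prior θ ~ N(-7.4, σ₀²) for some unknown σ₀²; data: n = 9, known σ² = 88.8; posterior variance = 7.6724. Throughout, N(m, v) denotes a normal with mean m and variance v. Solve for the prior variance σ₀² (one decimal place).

σ₀² = 34.5

For the Normal–Normal model with known σ², precisions add: τ_n = τ₀ + n/σ².
So 1/σ₀² = 1/7.6724 − 9/88.8 = 0.130337 − 0.101351 = 0.028986.
Hence σ₀² = 1/0.028986 ≈ 34.5.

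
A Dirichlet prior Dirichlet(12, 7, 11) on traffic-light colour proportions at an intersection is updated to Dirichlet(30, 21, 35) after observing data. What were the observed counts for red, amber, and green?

For a Dirichlet(α) prior with multinomial counts c, the posterior is Dirichlet(α + c) componentwise.
Counts are posterior − prior componentwise: 30−12=18, 21−7=14, 35−11=24.

counts (18, 14, 24)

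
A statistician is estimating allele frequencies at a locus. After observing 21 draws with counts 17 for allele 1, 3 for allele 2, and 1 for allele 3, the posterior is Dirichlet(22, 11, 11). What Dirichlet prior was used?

For a Dirichlet(α) prior with multinomial counts c, the posterior is Dirichlet(α + c) componentwise.
Subtract each count from the matching posterior parameter: 22−17=5, 11−3=8, 11−1=10.

Dirichlet(5, 8, 10)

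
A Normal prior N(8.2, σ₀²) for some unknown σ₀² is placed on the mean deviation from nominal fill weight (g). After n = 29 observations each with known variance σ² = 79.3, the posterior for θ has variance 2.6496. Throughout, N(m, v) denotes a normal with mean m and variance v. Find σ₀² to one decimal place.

For the Normal–Normal model with known σ², precisions add: τ_n = τ₀ + n/σ².
So 1/σ₀² = 1/2.6496 − 29/79.3 = 0.377415 − 0.365700 = 0.011715.
Hence σ₀² = 1/0.011715 ≈ 85.4.

σ₀² = 85.4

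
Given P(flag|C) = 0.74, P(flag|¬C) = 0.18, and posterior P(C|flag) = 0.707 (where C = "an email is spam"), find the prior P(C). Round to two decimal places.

In odds form, posterior odds = prior odds × likelihood ratio, so prior odds = posterior odds ÷ LR.
Posterior odds = 0.707/(1−0.707) = 2.4130. LR = 0.74/0.18 = 4.1111.
Prior odds = 2.4130/4.1111 = 0.5869, so P(C) = 0.5869/(1+0.5869) ≈ 0.37.

P(C) = 0.37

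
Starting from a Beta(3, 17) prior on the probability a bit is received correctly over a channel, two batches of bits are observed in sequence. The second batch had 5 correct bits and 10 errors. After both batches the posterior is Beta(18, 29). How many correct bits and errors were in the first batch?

10 correct bits and 2 errors

Because Beta–binomial updating is additive in the counts, the combined data contributed (α_post−α_prior, β_post−β_prior) successes and failures.
Total across both batches: 18−3=15 correct bits, 29−17=12 errors.
Subtract the second batch: 15−5=10 correct bits and 12−10=2 errors.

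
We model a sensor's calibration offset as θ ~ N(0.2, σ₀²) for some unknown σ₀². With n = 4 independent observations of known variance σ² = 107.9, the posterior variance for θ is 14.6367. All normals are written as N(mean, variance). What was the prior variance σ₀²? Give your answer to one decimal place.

σ₀² = 32.0

Posterior precision equals prior precision plus data precision: 1/σ_n² = 1/σ₀² + n/σ².
So 1/σ₀² = 1/14.6367 − 4/107.9 = 0.068321 − 0.037071 = 0.031250.
Hence σ₀² = 1/0.031250 ≈ 32.0.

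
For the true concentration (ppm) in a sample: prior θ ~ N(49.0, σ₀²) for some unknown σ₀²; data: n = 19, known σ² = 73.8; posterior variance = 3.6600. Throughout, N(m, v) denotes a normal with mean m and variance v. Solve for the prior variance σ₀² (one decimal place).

Posterior precision equals prior precision plus data precision: 1/σ_n² = 1/σ₀² + n/σ².
So 1/σ₀² = 1/3.6600 − 19/73.8 = 0.273224 − 0.257453 = 0.015771.
Hence σ₀² = 1/0.015771 ≈ 63.4.

σ₀² = 63.4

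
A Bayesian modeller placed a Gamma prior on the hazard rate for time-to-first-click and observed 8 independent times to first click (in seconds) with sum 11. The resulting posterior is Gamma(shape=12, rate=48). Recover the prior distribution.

Gamma–exponential conjugacy: posterior shape = α + n, posterior rate = β + Σtᵢ.
So α = 12 − 8 = 4 and β = 48 − 11 = 37.

Gamma(shape=4, rate=37)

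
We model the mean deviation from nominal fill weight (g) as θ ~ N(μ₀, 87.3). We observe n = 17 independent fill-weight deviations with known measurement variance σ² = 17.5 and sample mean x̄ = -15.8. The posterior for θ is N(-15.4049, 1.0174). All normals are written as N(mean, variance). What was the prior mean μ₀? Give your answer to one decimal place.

With known observation variance, the Normal–Normal posterior has precision τ_n = τ₀ + n/σ² and mean μ_n = (τ₀μ₀ + (n/σ²)x̄)/τ_n.
Here τ₀ = 1/87.3 = 0.011455 and τ_data = 17/17.5 = 0.971429, so τ_n = 0.982884.
Rearranging for μ₀: μ₀ = (μ_n·τ_n − τ_data·x̄)/τ₀ = (-15.4049·0.982884 − 0.971429·-15.8) / 0.011455 = 0.207348/0.011455 ≈ 18.1.

μ₀ = 18.1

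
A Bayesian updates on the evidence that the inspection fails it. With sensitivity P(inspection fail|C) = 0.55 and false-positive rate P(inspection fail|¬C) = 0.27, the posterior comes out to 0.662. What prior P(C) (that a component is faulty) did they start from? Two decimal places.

In odds form, posterior odds = prior odds × likelihood ratio, so prior odds = posterior odds ÷ LR.
Posterior odds = 0.662/(1−0.662) = 1.9586. LR = 0.55/0.27 = 2.0370.
Prior odds = 1.9586/2.0370 = 0.9615, so P(C) = 0.9615/(1+0.9615) ≈ 0.49.

P(C) = 0.49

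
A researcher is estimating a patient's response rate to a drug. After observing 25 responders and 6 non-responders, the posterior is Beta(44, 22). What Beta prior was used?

Beta(19, 16)

Beta is conjugate to the binomial likelihood: posterior = Beta(α+s, β+f).
Subtract the data counts: 44−25=19, 22−6=16.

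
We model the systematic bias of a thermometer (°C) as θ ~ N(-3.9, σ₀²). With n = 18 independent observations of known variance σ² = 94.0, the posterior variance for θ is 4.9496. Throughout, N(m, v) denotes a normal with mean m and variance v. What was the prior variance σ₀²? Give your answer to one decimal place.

σ₀² = 94.8

For the Normal–Normal model with known σ², precisions add: τ_n = τ₀ + n/σ².
So 1/σ₀² = 1/4.9496 − 18/94.0 = 0.202037 − 0.191489 = 0.010548.
Hence σ₀² = 1/0.010548 ≈ 94.8.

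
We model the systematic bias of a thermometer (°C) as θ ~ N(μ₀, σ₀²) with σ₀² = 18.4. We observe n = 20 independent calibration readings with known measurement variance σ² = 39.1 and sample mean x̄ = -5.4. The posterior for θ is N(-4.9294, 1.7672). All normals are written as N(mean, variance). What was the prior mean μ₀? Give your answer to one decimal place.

μ₀ = -0.5

The posterior mean is a precision-weighted average: μ_n = (τ₀μ₀ + τ_data·x̄)/(τ₀+τ_data), with τ₀=1/σ₀² and τ_data=n/σ².
Here τ₀ = 1/18.4 = 0.054348 and τ_data = 20/39.1 = 0.511509, so τ_n = 0.565857.
Rearranging for μ₀: μ₀ = (μ_n·τ_n − τ_data·x̄)/τ₀ = (-4.9294·0.565857 − 0.511509·-5.4) / 0.054348 = -0.027187/0.054348 ≈ -0.5.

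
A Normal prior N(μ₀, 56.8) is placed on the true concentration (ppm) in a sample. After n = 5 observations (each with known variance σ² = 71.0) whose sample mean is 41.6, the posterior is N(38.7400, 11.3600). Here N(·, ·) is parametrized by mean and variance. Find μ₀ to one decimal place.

μ₀ = 27.3

The posterior mean is a precision-weighted average: μ_n = (τ₀μ₀ + τ_data·x̄)/(τ₀+τ_data), with τ₀=1/σ₀² and τ_data=n/σ².
Here τ₀ = 1/56.8 = 0.017606 and τ_data = 5/71.0 = 0.070423, so τ_n = 0.088029.
Rearranging for μ₀: μ₀ = (μ_n·τ_n − τ_data·x̄)/τ₀ = (38.7400·0.088029 − 0.070423·41.6) / 0.017606 = 0.480647/0.017606 ≈ 27.3.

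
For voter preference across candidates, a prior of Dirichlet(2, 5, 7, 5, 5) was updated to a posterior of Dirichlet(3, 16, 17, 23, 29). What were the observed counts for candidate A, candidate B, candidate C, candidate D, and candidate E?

For a Dirichlet(α) prior with multinomial counts c, the posterior is Dirichlet(α + c) componentwise.
Counts are posterior − prior componentwise: 3−2=1, 16−5=11, 17−7=10, 23−5=18, 29−5=24.

counts (1, 11, 10, 18, 24)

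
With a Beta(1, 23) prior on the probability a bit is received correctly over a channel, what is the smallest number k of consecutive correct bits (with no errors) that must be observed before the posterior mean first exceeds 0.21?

k = 6

After k correct bits and 0 errors the posterior is Beta(1+k, 23), with mean (1+k)/(1+23+k).
Set (1+k)/(24+k) > 0.21 and solve: k > (0.21·24 − 1)/(1 − 0.21) = 5.114.
The smallest integer exceeding 5.114 is 6.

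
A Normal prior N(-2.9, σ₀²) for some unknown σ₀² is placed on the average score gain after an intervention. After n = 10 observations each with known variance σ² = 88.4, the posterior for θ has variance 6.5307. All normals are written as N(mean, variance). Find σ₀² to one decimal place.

Posterior precision equals prior precision plus data precision: 1/σ_n² = 1/σ₀² + n/σ².
So 1/σ₀² = 1/6.5307 − 10/88.4 = 0.153123 − 0.113122 = 0.040001.
Hence σ₀² = 1/0.040001 ≈ 25.0.

σ₀² = 25.0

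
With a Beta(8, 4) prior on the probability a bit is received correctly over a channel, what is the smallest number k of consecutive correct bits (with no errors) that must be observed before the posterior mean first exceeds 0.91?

After k correct bits and 0 errors the posterior is Beta(8+k, 4), with mean (8+k)/(8+4+k).
Set (8+k)/(12+k) > 0.91 and solve: k > (0.91·12 − 8)/(1 − 0.91) = 32.444.
The smallest integer exceeding 32.444 is 33.

k = 33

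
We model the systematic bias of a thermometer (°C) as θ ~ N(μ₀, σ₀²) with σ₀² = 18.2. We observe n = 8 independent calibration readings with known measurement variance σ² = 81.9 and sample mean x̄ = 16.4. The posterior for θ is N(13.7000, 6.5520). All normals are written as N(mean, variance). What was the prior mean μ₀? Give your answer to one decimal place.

μ₀ = 8.9

With known observation variance, the Normal–Normal posterior has precision τ_n = τ₀ + n/σ² and mean μ_n = (τ₀μ₀ + (n/σ²)x̄)/τ_n.
Here τ₀ = 1/18.2 = 0.054945 and τ_data = 8/81.9 = 0.097680, so τ_n = 0.152625.
Rearranging for μ₀: μ₀ = (μ_n·τ_n − τ_data·x̄)/τ₀ = (13.7000·0.152625 − 0.097680·16.4) / 0.054945 = 0.489011/0.054945 ≈ 8.9.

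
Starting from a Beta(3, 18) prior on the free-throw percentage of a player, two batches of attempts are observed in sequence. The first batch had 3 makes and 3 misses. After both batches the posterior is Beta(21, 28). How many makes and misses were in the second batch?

Sequential conjugate updates are equivalent to a single update on the pooled data, so total successes = posterior α − prior α and total failures = posterior β − prior β.
Total across both batches: 21−3=18 makes, 28−18=10 misses.
Subtract the first batch: 18−3=15 makes and 10−3=7 misses.

15 makes and 7 misses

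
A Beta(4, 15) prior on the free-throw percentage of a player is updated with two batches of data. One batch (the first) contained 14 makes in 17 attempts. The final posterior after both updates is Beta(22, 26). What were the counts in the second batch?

Because Beta–binomial updating is additive in the counts, the combined data contributed (α_post−α_prior, β_post−β_prior) successes and failures.
Total across both batches: 22−4=18 makes, 26−15=11 misses.
Subtract the first batch: 18−14=4 makes and 11−3=8 misses.

4 makes and 8 misses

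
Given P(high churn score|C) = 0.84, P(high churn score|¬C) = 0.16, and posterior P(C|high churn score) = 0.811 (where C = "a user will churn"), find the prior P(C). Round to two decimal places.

P(C) = 0.45

In odds form, posterior odds = prior odds × likelihood ratio, so prior odds = posterior odds ÷ LR.
Posterior odds = 0.811/(1−0.811) = 4.2910. LR = 0.84/0.16 = 5.2500.
Prior odds = 4.2910/5.2500 = 0.8173, so P(C) = 0.8173/(1+0.8173) ≈ 0.45.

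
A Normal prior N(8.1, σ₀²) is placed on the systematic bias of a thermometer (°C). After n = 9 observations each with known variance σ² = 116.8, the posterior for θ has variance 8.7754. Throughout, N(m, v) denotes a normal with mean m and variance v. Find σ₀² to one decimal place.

σ₀² = 27.1

Posterior precision equals prior precision plus data precision: 1/σ_n² = 1/σ₀² + n/σ².
So 1/σ₀² = 1/8.7754 − 9/116.8 = 0.113955 − 0.077055 = 0.036900.
Hence σ₀² = 1/0.036900 ≈ 27.1.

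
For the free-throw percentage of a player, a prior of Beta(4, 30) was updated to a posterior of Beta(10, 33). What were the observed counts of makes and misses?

6 makes and 3 misses

A Beta(a, b) prior with s successes and f failures in binomial data gives a Beta(a+s, b+f) posterior.
Match parameters: s=10−4=6, f=33−30=3.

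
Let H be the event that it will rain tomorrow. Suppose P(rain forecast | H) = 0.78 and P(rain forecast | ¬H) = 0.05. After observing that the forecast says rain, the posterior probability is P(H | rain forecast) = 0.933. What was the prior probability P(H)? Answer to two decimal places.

Bayes' rule in odds form gives O(H|E) = O(H)·[P(E|H)/P(E|¬H)], hence O(H) = O(H|E)/LR.
Posterior odds = 0.933/(1−0.933) = 13.9254. LR = 0.78/0.05 = 15.6000.
Prior odds = 13.9254/15.6000 = 0.8927, so P(H) = 0.8927/(1+0.8927) ≈ 0.47.

P(H) = 0.47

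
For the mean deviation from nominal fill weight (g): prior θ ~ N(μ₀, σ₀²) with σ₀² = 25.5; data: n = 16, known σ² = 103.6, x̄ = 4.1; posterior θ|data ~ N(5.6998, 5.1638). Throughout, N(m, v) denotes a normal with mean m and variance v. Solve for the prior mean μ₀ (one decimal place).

The posterior mean is a precision-weighted average: μ_n = (τ₀μ₀ + τ_data·x̄)/(τ₀+τ_data), with τ₀=1/σ₀² and τ_data=n/σ².
Here τ₀ = 1/25.5 = 0.039216 and τ_data = 16/103.6 = 0.154440, so τ_n = 0.193656.
Rearranging for μ₀: μ₀ = (μ_n·τ_n − τ_data·x̄)/τ₀ = (5.6998·0.193656 − 0.154440·4.1) / 0.039216 = 0.470596/0.039216 ≈ 12.0.

μ₀ = 12.0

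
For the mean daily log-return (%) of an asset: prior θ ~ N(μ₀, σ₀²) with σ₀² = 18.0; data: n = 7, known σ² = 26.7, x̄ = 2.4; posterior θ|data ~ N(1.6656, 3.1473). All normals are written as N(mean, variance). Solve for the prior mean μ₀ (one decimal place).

μ₀ = -1.8

The posterior mean is a precision-weighted average: μ_n = (τ₀μ₀ + τ_data·x̄)/(τ₀+τ_data), with τ₀=1/σ₀² and τ_data=n/σ².
Here τ₀ = 1/18.0 = 0.055556 and τ_data = 7/26.7 = 0.262172, so τ_n = 0.317728.
Rearranging for μ₀: μ₀ = (μ_n·τ_n − τ_data·x̄)/τ₀ = (1.6656·0.317728 − 0.262172·2.4) / 0.055556 = -0.100005/0.055556 ≈ -1.8.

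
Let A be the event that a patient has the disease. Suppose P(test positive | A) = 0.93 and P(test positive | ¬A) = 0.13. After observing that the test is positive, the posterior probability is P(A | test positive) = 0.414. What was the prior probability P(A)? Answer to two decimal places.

P(A) = 0.09

Bayes' rule in odds form gives O(A|E) = O(A)·[P(E|A)/P(E|¬A)], hence O(A) = O(A|E)/LR.
Posterior odds = 0.414/(1−0.414) = 0.7065. LR = 0.93/0.13 = 7.1538.
Prior odds = 0.7065/7.1538 = 0.0988, so P(A) = 0.0988/(1+0.0988) ≈ 0.09.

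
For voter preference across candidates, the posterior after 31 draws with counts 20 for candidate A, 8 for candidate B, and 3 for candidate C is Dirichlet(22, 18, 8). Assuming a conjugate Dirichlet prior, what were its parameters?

Dirichlet(2, 10, 5)

For a Dirichlet(α) prior with multinomial counts c, the posterior is Dirichlet(α + c) componentwise.
Subtract each count from the matching posterior parameter: 22−20=2, 18−8=10, 8−3=5.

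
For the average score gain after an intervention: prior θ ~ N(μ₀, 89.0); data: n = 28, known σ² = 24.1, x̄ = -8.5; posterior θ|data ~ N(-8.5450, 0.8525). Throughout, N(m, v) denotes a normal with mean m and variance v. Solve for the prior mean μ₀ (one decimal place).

μ₀ = -13.2

The posterior mean is a precision-weighted average: μ_n = (τ₀μ₀ + τ_data·x̄)/(τ₀+τ_data), with τ₀=1/σ₀² and τ_data=n/σ².
Here τ₀ = 1/89.0 = 0.011236 and τ_data = 28/24.1 = 1.161826, so τ_n = 1.173062.
Rearranging for μ₀: μ₀ = (μ_n·τ_n − τ_data·x̄)/τ₀ = (-8.5450·1.173062 − 1.161826·-8.5) / 0.011236 = -0.148294/0.011236 ≈ -13.2.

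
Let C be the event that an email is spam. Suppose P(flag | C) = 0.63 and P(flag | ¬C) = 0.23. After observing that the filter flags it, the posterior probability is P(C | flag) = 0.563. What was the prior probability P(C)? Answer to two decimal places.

Bayes' rule in odds form gives O(C|E) = O(C)·[P(E|C)/P(E|¬C)], hence O(C) = O(C|E)/LR.
Posterior odds = 0.563/(1−0.563) = 1.2883. LR = 0.63/0.23 = 2.7391.
Prior odds = 1.2883/2.7391 = 0.4703, so P(C) = 0.4703/(1+0.4703) ≈ 0.32.

P(C) = 0.32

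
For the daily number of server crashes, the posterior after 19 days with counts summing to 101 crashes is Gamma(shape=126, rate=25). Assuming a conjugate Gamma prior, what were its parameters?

Gamma(shape=25, rate=6)

A Gamma(α, β) prior (rate parametrization) on a Poisson rate with n observations summing to S gives posterior Gamma(α+S, β+n).
So α = 126 − 101 = 25 and β = 25 − 19 = 6.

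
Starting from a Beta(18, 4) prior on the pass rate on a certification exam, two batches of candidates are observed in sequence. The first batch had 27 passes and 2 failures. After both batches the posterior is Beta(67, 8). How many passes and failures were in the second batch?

22 passes and 2 failures

Sequential conjugate updates are equivalent to a single update on the pooled data, so total successes = posterior α − prior α and total failures = posterior β − prior β.
Total across both batches: 67−18=49 passes, 8−4=4 failures.
Subtract the first batch: 49−27=22 passes and 4−2=2 failures.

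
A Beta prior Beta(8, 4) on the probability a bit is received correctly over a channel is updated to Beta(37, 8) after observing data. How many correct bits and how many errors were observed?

29 correct bits and 4 errors

A Beta(a, b) prior with s successes and f failures in binomial data gives a Beta(a+s, b+f) posterior.
Match parameters: s=37−8=29, f=8−4=4.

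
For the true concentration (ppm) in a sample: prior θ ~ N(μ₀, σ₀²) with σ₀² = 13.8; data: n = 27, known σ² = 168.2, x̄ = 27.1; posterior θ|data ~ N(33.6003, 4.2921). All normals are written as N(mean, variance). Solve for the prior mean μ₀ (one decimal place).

The posterior mean is a precision-weighted average: μ_n = (τ₀μ₀ + τ_data·x̄)/(τ₀+τ_data), with τ₀=1/σ₀² and τ_data=n/σ².
Here τ₀ = 1/13.8 = 0.072464 and τ_data = 27/168.2 = 0.160523, so τ_n = 0.232987.
Rearranging for μ₀: μ₀ = (μ_n·τ_n − τ_data·x̄)/τ₀ = (33.6003·0.232987 − 0.160523·27.1) / 0.072464 = 3.478260/0.072464 ≈ 48.0.

μ₀ = 48.0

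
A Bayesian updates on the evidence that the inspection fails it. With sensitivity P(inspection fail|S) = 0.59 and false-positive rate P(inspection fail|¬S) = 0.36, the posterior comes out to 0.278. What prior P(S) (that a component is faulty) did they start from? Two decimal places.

Bayes' rule in odds form gives O(S|E) = O(S)·[P(E|S)/P(E|¬S)], hence O(S) = O(S|E)/LR.
Posterior odds = 0.278/(1−0.278) = 0.3850. LR = 0.59/0.36 = 1.6389.
Prior odds = 0.3850/1.6389 = 0.2349, so P(S) = 0.2349/(1+0.2349) ≈ 0.19.

P(S) = 0.19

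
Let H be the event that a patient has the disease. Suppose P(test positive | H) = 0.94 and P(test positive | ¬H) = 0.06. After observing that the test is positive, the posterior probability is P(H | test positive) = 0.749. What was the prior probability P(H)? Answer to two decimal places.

P(H) = 0.16

In odds form, posterior odds = prior odds × likelihood ratio, so prior odds = posterior odds ÷ LR.
Posterior odds = 0.749/(1−0.749) = 2.9841. LR = 0.94/0.06 = 15.6667.
Prior odds = 2.9841/15.6667 = 0.1905, so P(H) = 0.1905/(1+0.1905) ≈ 0.16.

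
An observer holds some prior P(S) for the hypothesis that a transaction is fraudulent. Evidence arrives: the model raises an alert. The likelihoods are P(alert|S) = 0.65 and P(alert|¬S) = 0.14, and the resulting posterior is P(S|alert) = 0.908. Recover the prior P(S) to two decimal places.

In odds form, posterior odds = prior odds × likelihood ratio, so prior odds = posterior odds ÷ LR.
Posterior odds = 0.908/(1−0.908) = 9.8696. LR = 0.65/0.14 = 4.6429.
Prior odds = 9.8696/4.6429 = 2.1257, so P(S) = 2.1257/(1+2.1257) ≈ 0.68.

P(S) = 0.68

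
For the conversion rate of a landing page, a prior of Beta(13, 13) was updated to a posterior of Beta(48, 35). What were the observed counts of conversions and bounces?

35 conversions and 22 bounces

Under Beta–binomial conjugacy the posterior parameters are (a+s, b+f).
Match parameters: s=48−13=35, f=35−13=22.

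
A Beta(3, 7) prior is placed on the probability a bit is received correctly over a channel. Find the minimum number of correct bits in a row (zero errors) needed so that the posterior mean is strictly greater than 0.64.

After k correct bits and 0 errors the posterior is Beta(3+k, 7), with mean (3+k)/(3+7+k).
Set (3+k)/(10+k) > 0.64 and solve: k > (0.64·10 − 3)/(1 − 0.64) = 9.444.
The smallest integer exceeding 9.444 is 10.

k = 10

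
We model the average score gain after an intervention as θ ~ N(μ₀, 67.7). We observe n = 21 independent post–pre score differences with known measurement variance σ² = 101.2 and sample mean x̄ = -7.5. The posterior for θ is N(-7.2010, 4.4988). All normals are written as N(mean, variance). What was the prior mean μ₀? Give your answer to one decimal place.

μ₀ = -3.0

With known observation variance, the Normal–Normal posterior has precision τ_n = τ₀ + n/σ² and mean μ_n = (τ₀μ₀ + (n/σ²)x̄)/τ_n.
Here τ₀ = 1/67.7 = 0.014771 and τ_data = 21/101.2 = 0.207510, so τ_n = 0.222281.
Rearranging for μ₀: μ₀ = (μ_n·τ_n − τ_data·x̄)/τ₀ = (-7.2010·0.222281 − 0.207510·-7.5) / 0.014771 = -0.044320/0.014771 ≈ -3.0.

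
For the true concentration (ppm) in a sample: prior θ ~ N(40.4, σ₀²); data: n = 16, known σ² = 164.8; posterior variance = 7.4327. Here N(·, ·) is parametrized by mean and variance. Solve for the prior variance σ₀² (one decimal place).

For the Normal–Normal model with known σ², precisions add: τ_n = τ₀ + n/σ².
So 1/σ₀² = 1/7.4327 − 16/164.8 = 0.134541 − 0.097087 = 0.037454.
Hence σ₀² = 1/0.037454 ≈ 26.7.

σ₀² = 26.7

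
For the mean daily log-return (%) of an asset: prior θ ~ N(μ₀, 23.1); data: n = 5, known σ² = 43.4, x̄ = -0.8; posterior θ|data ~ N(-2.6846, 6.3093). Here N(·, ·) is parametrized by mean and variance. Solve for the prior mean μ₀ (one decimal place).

μ₀ = -7.7

The posterior mean is a precision-weighted average: μ_n = (τ₀μ₀ + τ_data·x̄)/(τ₀+τ_data), with τ₀=1/σ₀² and τ_data=n/σ².
Here τ₀ = 1/23.1 = 0.043290 and τ_data = 5/43.4 = 0.115207, so τ_n = 0.158497.
Rearranging for μ₀: μ₀ = (μ_n·τ_n − τ_data·x̄)/τ₀ = (-2.6846·0.158497 − 0.115207·-0.8) / 0.043290 = -0.333335/0.043290 ≈ -7.7.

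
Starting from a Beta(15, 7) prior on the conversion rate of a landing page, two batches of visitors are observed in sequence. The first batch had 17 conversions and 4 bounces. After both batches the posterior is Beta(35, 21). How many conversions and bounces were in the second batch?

Because Beta–binomial updating is additive in the counts, the combined data contributed (α_post−α_prior, β_post−β_prior) successes and failures.
Total across both batches: 35−15=20 conversions, 21−7=14 bounces.
Subtract the first batch: 20−17=3 conversions and 14−4=10 bounces.

3 conversions and 10 bounces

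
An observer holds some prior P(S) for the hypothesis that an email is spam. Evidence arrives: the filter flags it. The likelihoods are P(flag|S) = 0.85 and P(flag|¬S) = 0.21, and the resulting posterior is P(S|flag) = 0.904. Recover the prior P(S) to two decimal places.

In odds form, posterior odds = prior odds × likelihood ratio, so prior odds = posterior odds ÷ LR.
Posterior odds = 0.904/(1−0.904) = 9.4167. LR = 0.85/0.21 = 4.0476.
Prior odds = 9.4167/4.0476 = 2.3265, so P(S) = 2.3265/(1+2.3265) ≈ 0.70.

P(S) = 0.70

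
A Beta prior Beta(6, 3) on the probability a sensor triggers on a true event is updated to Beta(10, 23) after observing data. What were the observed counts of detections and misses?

4 detections and 20 misses

A Beta(α, β) prior with s successes and f failures in binomial data gives a Beta(α+s, β+f) posterior.
Match parameters: s=10−6=4, f=23−3=20.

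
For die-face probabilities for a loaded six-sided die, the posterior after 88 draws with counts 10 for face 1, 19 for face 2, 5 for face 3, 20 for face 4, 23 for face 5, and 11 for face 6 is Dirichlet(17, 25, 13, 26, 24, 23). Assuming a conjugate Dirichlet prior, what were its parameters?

For a Dirichlet(α) prior with multinomial counts c, the posterior is Dirichlet(α + c) componentwise.
Subtract each count from the matching posterior parameter: 17−10=7, 25−19=6, 13−5=8, 26−20=6, 24−23=1, 23−11=12.

Dirichlet(7, 6, 8, 6, 1, 12)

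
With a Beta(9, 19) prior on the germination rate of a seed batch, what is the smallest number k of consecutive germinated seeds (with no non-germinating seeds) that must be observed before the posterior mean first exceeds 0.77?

k = 55

After k germinated seeds and 0 non-germinating seeds the posterior is Beta(9+k, 19), with mean (9+k)/(9+19+k).
Set (9+k)/(28+k) > 0.77 and solve: k > (0.77·28 − 9)/(1 − 0.77) = 54.609.
The smallest integer exceeding 54.609 is 55, and checking k=55: (64)/(83) = 0.7711 > 0.77.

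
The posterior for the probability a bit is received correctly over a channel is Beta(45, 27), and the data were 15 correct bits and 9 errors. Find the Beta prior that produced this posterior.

Beta(30, 18)

A Beta(α, β) prior with s successes and f failures in binomial data gives a Beta(α+s, β+f) posterior.
So α = 45 − 15 = 30 and β = 27 − 9 = 18.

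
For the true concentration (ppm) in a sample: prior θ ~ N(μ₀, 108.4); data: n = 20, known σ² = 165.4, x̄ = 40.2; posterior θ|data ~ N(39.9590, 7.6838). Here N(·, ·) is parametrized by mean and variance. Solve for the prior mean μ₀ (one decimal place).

μ₀ = 36.8

The posterior mean is a precision-weighted average: μ_n = (τ₀μ₀ + τ_data·x̄)/(τ₀+τ_data), with τ₀=1/σ₀² and τ_data=n/σ².
Here τ₀ = 1/108.4 = 0.009225 and τ_data = 20/165.4 = 0.120919, so τ_n = 0.130144.
Rearranging for μ₀: μ₀ = (μ_n·τ_n − τ_data·x̄)/τ₀ = (39.9590·0.130144 − 0.120919·40.2) / 0.009225 = 0.339480/0.009225 ≈ 36.8.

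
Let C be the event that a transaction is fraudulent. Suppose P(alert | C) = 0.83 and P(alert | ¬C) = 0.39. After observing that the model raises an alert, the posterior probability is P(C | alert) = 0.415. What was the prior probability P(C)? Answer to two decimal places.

Bayes' rule in odds form gives O(C|E) = O(C)·[P(E|C)/P(E|¬C)], hence O(C) = O(C|E)/LR.
Posterior odds = 0.415/(1−0.415) = 0.7094. LR = 0.83/0.39 = 2.1282.
Prior odds = 0.7094/2.1282 = 0.3333, so P(C) = 0.3333/(1+0.3333) ≈ 0.25.

P(C) = 0.25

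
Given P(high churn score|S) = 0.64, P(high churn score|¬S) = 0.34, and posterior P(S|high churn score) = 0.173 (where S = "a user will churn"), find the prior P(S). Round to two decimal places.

P(S) = 0.10

Bayes' rule in odds form gives O(S|E) = O(S)·[P(E|S)/P(E|¬S)], hence O(S) = O(S|E)/LR.
Posterior odds = 0.173/(1−0.173) = 0.2092. LR = 0.64/0.34 = 1.8824.
Prior odds = 0.2092/1.8824 = 0.1111, so P(S) = 0.1111/(1+0.1111) ≈ 0.10.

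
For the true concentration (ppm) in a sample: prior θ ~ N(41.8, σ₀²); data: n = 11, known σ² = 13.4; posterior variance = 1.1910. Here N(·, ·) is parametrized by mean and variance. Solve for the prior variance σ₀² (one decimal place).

Posterior precision equals prior precision plus data precision: 1/σ_n² = 1/σ₀² + n/σ².
So 1/σ₀² = 1/1.1910 − 11/13.4 = 0.839631 − 0.820896 = 0.018735.
Hence σ₀² = 1/0.018735 ≈ 53.4.

σ₀² = 53.4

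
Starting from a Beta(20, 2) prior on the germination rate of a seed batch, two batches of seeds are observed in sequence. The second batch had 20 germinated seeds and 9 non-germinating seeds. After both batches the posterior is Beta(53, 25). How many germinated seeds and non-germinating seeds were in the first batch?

13 germinated seeds and 14 non-germinating seeds

Because Beta–binomial updating is additive in the counts, the combined data contributed (α_post−α_prior, β_post−β_prior) successes and failures.
Total across both batches: 53−20=33 germinated seeds, 25−2=23 non-germinating seeds.
Subtract the second batch: 33−20=13 germinated seeds and 23−9=14 non-germinating seeds.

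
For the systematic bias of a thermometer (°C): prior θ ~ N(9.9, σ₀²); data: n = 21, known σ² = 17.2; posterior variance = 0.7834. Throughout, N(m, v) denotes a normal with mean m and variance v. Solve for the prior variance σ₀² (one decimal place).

Posterior precision equals prior precision plus data precision: 1/σ_n² = 1/σ₀² + n/σ².
So 1/σ₀² = 1/0.7834 − 21/17.2 = 1.276487 − 1.220930 = 0.055557.
Hence σ₀² = 1/0.055557 ≈ 18.0.

σ₀² = 18.0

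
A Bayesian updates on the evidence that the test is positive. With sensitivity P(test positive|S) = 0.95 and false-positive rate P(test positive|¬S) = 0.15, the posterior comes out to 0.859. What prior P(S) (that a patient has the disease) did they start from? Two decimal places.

In odds form, posterior odds = prior odds × likelihood ratio, so prior odds = posterior odds ÷ LR.
Posterior odds = 0.859/(1−0.859) = 6.0922. LR = 0.95/0.15 = 6.3333.
Prior odds = 6.0922/6.3333 = 0.9619, so P(S) = 0.9619/(1+0.9619) ≈ 0.49.

P(S) = 0.49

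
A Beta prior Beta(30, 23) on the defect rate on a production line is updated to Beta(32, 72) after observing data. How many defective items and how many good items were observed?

Beta is conjugate to the binomial likelihood: posterior = Beta(α+s, β+f).
Match parameters: s=32−30=2, f=72−23=49.

2 defective items and 49 good items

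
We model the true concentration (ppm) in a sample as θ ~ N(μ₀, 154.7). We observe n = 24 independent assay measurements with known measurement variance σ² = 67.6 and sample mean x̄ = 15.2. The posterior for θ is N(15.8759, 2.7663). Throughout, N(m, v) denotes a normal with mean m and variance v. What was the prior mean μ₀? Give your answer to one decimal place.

With known observation variance, the Normal–Normal posterior has precision τ_n = τ₀ + n/σ² and mean μ_n = (τ₀μ₀ + (n/σ²)x̄)/τ_n.
Here τ₀ = 1/154.7 = 0.006464 and τ_data = 24/67.6 = 0.355030, so τ_n = 0.361494.
Rearranging for μ₀: μ₀ = (μ_n·τ_n − τ_data·x̄)/τ₀ = (15.8759·0.361494 − 0.355030·15.2) / 0.006464 = 0.342587/0.006464 ≈ 53.0.

μ₀ = 53.0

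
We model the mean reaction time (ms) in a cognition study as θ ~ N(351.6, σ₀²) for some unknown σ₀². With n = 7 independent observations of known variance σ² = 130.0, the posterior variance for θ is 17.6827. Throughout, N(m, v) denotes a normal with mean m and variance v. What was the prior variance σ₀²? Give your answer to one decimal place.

Posterior precision equals prior precision plus data precision: 1/σ_n² = 1/σ₀² + n/σ².
So 1/σ₀² = 1/17.6827 − 7/130.0 = 0.056552 − 0.053846 = 0.002706.
Hence σ₀² = 1/0.002706 ≈ 369.5.

σ₀² = 369.5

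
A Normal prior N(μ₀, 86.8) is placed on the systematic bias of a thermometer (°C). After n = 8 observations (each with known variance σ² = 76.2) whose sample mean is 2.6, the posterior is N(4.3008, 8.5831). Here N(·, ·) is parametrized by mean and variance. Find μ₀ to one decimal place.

μ₀ = 19.8

The posterior mean is a precision-weighted average: μ_n = (τ₀μ₀ + τ_data·x̄)/(τ₀+τ_data), with τ₀=1/σ₀² and τ_data=n/σ².
Here τ₀ = 1/86.8 = 0.011521 and τ_data = 8/76.2 = 0.104987, so τ_n = 0.116508.
Rearranging for μ₀: μ₀ = (μ_n·τ_n − τ_data·x̄)/τ₀ = (4.3008·0.116508 − 0.104987·2.6) / 0.011521 = 0.228111/0.011521 ≈ 19.8.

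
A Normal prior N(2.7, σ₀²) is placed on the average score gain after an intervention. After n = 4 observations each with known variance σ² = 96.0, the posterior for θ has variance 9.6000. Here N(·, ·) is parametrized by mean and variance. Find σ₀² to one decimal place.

σ₀² = 16.0

For the Normal–Normal model with known σ², precisions add: τ_n = τ₀ + n/σ².
So 1/σ₀² = 1/9.6000 − 4/96.0 = 0.104167 − 0.041667 = 0.062500.
Hence σ₀² = 1/0.062500 ≈ 16.0.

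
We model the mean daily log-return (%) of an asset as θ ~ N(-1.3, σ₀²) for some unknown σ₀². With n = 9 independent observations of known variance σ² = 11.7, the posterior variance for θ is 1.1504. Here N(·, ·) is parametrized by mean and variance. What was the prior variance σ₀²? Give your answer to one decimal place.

σ₀² = 10.0

Posterior precision equals prior precision plus data precision: 1/σ_n² = 1/σ₀² + n/σ².
So 1/σ₀² = 1/1.1504 − 9/11.7 = 0.869263 − 0.769231 = 0.100032.
Hence σ₀² = 1/0.100032 ≈ 10.0.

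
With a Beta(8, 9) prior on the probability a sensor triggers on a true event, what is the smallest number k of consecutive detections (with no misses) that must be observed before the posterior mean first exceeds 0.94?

After k detections and 0 misses the posterior is Beta(8+k, 9), with mean (8+k)/(8+9+k).
Set (8+k)/(17+k) > 0.94 and solve: k > (0.94·17 − 8)/(1 − 0.94) = 133.000.
The smallest integer exceeding 133.000 is 134.

k = 134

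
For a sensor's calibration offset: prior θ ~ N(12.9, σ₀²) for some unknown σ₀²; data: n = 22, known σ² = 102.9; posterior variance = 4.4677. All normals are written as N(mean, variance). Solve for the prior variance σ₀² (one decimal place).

Posterior precision equals prior precision plus data precision: 1/σ_n² = 1/σ₀² + n/σ².
So 1/σ₀² = 1/4.4677 − 22/102.9 = 0.223829 − 0.213800 = 0.010029.
Hence σ₀² = 1/0.010029 ≈ 99.7.

σ₀² = 99.7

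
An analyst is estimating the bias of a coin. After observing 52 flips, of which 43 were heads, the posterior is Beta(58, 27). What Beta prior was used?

Beta(15, 18)

Beta is conjugate to the binomial likelihood: posterior = Beta(α+s, β+f).
So α = 58 − 43 = 15 and β = 27 − 9 = 18.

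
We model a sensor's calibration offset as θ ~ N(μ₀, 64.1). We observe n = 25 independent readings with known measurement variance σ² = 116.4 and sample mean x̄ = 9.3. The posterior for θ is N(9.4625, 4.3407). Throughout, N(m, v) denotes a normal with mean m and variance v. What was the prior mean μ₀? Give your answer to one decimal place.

The posterior mean is a precision-weighted average: μ_n = (τ₀μ₀ + τ_data·x̄)/(τ₀+τ_data), with τ₀=1/σ₀² and τ_data=n/σ².
Here τ₀ = 1/64.1 = 0.015601 and τ_data = 25/116.4 = 0.214777, so τ_n = 0.230378.
Rearranging for μ₀: μ₀ = (μ_n·τ_n − τ_data·x̄)/τ₀ = (9.4625·0.230378 − 0.214777·9.3) / 0.015601 = 0.182526/0.015601 ≈ 11.7.

μ₀ = 11.7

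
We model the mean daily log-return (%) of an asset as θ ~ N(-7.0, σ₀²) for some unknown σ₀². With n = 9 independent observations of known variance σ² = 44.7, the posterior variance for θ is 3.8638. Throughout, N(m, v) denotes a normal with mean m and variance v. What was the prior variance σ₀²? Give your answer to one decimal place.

For the Normal–Normal model with known σ², precisions add: τ_n = τ₀ + n/σ².
So 1/σ₀² = 1/3.8638 − 9/44.7 = 0.258813 − 0.201342 = 0.057471.
Hence σ₀² = 1/0.057471 ≈ 17.4.

σ₀² = 17.4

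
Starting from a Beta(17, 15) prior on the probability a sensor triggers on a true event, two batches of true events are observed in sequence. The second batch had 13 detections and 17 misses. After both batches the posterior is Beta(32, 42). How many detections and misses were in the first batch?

Because Beta–binomial updating is additive in the counts, the combined data contributed (α_post−α_prior, β_post−β_prior) successes and failures.
Total across both batches: 32−17=15 detections, 42−15=27 misses.
Subtract the second batch: 15−13=2 detections and 27−17=10 misses.

2 detections and 10 misses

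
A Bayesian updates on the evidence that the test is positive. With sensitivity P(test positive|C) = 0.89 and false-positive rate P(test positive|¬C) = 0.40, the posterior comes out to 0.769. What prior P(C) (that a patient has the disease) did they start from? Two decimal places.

P(C) = 0.60

In odds form, posterior odds = prior odds × likelihood ratio, so prior odds = posterior odds ÷ LR.
Posterior odds = 0.769/(1−0.769) = 3.3290. LR = 0.89/0.40 = 2.2250.
Prior odds = 3.3290/2.2250 = 1.4962, so P(C) = 1.4962/(1+1.4962) ≈ 0.60.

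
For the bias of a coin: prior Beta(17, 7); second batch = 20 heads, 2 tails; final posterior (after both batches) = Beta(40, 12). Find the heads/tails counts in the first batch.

Sequential conjugate updates are equivalent to a single update on the pooled data, so total successes = posterior α − prior α and total failures = posterior β − prior β.
Total across both batches: 40−17=23 heads, 12−7=5 tails.
Subtract the second batch: 23−20=3 heads and 5−2=3 tails.

3 heads and 3 tails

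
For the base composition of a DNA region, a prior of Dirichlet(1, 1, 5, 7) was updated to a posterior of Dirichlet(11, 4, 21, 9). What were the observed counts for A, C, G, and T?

For a Dirichlet(α) prior with multinomial counts c, the posterior is Dirichlet(α + c) componentwise.
Counts are posterior − prior componentwise: 11−1=10, 4−1=3, 21−5=16, 9−7=2.

counts (10, 3, 16, 2)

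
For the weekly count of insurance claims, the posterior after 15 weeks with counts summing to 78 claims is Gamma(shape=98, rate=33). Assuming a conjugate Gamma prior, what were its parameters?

A Gamma(α, β) prior (rate parametrization) on a Poisson rate with n observations summing to S gives posterior Gamma(α+S, β+n).
So α = 98 − 78 = 20 and β = 33 − 15 = 18.

Gamma(shape=20, rate=18)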